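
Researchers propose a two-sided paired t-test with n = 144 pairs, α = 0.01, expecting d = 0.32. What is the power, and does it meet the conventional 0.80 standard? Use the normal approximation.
Power ≈ 0.90; the study is adequately powered (power ≥ 0.80)

Power calculation (paired t-test, normal approximation):
z_β = d · √n - z_{α/2}
z_β = 0.32 · √144 - 2.576
z_β = 0.32 · 12.000 - 2.576
z_β = 1.264

Power = Φ(z_β) = Φ(1.264) ≈ 0.897

Effect size d = 0.32 is small by Cohen's convention (0.2/0.5/0.8).

Threshold: power ≥ 0.80 is conventionally adequate.
Power ≈ 0.90 → the study is adequately powered (power ≥ 0.80).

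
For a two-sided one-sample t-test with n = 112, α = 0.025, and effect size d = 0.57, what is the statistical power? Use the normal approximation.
Power ≈ 1.00

Power calculation (one-sample t-test, normal approximation):
z_β = d · √n - z_{α/2}
z_β = 0.57 · √112 - 2.241
z_β = 0.57 · 10.583 - 2.241
z_β = 3.791

Power = Φ(z_β) = Φ(3.791) ≈ 1.000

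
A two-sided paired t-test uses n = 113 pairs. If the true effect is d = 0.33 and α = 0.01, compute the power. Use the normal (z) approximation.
Power ≈ 0.82

Power calculation (paired t-test, normal approximation):
z_β = d · √n - z_{α/2}
z_β = 0.33 · √113 - 2.576
z_β = 0.33 · 10.630 - 2.576
z_β = 0.932

Power = Φ(z_β) = Φ(0.932) ≈ 0.824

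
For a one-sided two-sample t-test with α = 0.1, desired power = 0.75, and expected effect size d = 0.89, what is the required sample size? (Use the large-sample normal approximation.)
n = 10 per group

Sample size formula (two-sample t-test, normal approximation):
n = 2 · ((z_α + z_β) / d)²

z_α = 1.282 (for α = 0.1, one-sided)
z_β = 0.674 (for power = 0.75)
d = 0.89

n = 2 · ((1.282 + 0.674) / 0.89)²
n = 2 · (2.198)²
n ≈ 9.66
Round up to the next whole number: n = 10 per group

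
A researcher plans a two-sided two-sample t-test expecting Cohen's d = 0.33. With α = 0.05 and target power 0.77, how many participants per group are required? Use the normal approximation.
n = 134 per group

Sample size formula (two-sample t-test, normal approximation):
n = 2 · ((z_{α/2} + z_β) / d)²

z_{α/2} = 1.960 (for α = 0.05, two-sided)
z_β = 0.739 (for power = 0.77)
d = 0.33

n = 2 · ((1.960 + 0.739) / 0.33)²
n = 2 · (8.179)²
n ≈ 133.79
Round up to the next whole number: n = 134 per group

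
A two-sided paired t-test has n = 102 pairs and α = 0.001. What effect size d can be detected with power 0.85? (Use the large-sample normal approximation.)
d ≈ 0.43

Minimum detectable effect (paired t-test, normal approximation):
d = (z_{α/2} + z_β) / √n
d = (3.291 + 1.036) / √102
d = 4.327 / 10.100
d ≈ 0.43

By Cohen's convention (0.2 small / 0.5 medium / 0.8 large): small effect.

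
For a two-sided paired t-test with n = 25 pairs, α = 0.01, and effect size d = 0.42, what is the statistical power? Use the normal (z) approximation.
Power ≈ 0.32

Power calculation (paired t-test, normal approximation):
z_β = d · √n - z_{α/2}
z_β = 0.42 · √25 - 2.576
z_β = 0.42 · 5.000 - 2.576
z_β = -0.476

Power = Φ(z_β) = Φ(-0.476) ≈ 0.317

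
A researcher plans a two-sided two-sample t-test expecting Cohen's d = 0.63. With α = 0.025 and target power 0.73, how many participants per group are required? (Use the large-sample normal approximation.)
n = 42 per group

Sample size formula (two-sample t-test, normal approximation):
n = 2 · ((z_{α/2} + z_β) / d)²

z_{α/2} = 2.241 (for α = 0.025, two-sided)
z_β = 0.613 (for power = 0.73)
d = 0.63

n = 2 · ((2.241 + 0.613) / 0.63)²
n = 2 · (4.530)²
n ≈ 41.04
Round up to the next whole number: n = 42 per group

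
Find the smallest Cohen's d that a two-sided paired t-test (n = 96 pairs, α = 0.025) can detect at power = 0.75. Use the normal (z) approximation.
d ≈ 0.30

Minimum detectable effect (paired t-test, normal approximation):
d = (z_{α/2} + z_β) / √n
d = (2.241 + 0.674) / √96
d = 2.916 / 9.798
d ≈ 0.30

By Cohen's convention (0.2 small / 0.5 medium / 0.8 large): small effect.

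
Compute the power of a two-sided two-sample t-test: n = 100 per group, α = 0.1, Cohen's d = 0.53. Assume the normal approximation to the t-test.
Power ≈ 0.98

Power calculation (two-sample t-test, normal approximation):
z_β = d · √(n/2) - z_{α/2}
z_β = 0.53 · √(100/2) - 1.645
z_β = 0.53 · 7.071 - 1.645
z_β = 2.103

Power = Φ(z_β) = Φ(2.103) ≈ 0.982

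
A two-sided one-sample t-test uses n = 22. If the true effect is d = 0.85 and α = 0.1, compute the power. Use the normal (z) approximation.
Power ≈ 0.99

Power calculation (one-sample t-test, normal approximation):
z_β = d · √n - z_{α/2}
z_β = 0.85 · √22 - 1.645
z_β = 0.85 · 4.690 - 1.645
z_β = 2.342

Power = Φ(z_β) = Φ(2.342) ≈ 0.990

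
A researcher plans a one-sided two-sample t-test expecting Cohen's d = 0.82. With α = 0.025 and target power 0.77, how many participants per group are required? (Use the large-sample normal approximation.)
n = 22 per group

Sample size formula (two-sample t-test, normal approximation):
n = 2 · ((z_α + z_β) / d)²

z_α = 1.960 (for α = 0.025, one-sided)
z_β = 0.739 (for power = 0.77)
d = 0.82

n = 2 · ((1.960 + 0.739) / 0.82)²
n = 2 · (3.291)²
n ≈ 21.66
Round up to the next whole number: n = 22 per group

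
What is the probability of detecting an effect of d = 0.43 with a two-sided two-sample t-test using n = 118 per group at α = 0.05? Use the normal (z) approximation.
Power ≈ 0.91

Power calculation (two-sample t-test, normal approximation):
z_β = d · √(n/2) - z_{α/2}
z_β = 0.43 · √(118/2) - 1.960
z_β = 0.43 · 7.681 - 1.960
z_β = 1.343

Power = Φ(z_β) = Φ(1.343) ≈ 0.910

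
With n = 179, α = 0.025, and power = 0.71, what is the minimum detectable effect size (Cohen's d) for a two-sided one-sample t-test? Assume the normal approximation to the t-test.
d ≈ 0.21

Minimum detectable effect (one-sample t-test, normal approximation):
d = (z_{α/2} + z_β) / √n
d = (2.241 + 0.553) / √179
d = 2.795 / 13.379
d ≈ 0.21

By Cohen's convention (0.2 small / 0.5 medium / 0.8 large): small effect.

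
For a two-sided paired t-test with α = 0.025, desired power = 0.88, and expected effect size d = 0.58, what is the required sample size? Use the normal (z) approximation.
n = 35 pairs

Sample size formula (paired t-test, normal approximation):
n = ((z_{α/2} + z_β) / d)²

z_{α/2} = 2.241 (for α = 0.025, two-sided)
z_β = 1.175 (for power = 0.88)
d = 0.58

n = ((2.241 + 1.175) / 0.58)²
n = (5.890)²
n ≈ 34.69
Round up to the next whole number: n = 35 pairs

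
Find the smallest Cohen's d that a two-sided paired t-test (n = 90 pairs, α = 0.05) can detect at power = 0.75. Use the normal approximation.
d ≈ 0.28

Minimum detectable effect (paired t-test, normal approximation):
d = (z_{α/2} + z_β) / √n
d = (1.960 + 0.674) / √90
d = 2.634 / 9.487
d ≈ 0.28

By Cohen's convention (0.2 small / 0.5 medium / 0.8 large): small effect.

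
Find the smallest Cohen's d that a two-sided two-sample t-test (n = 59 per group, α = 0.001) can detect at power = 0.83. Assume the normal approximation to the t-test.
d ≈ 0.78

Minimum detectable effect (two-sample t-test, normal approximation):
d = (z_{α/2} + z_β) / √(n/2)
d = (3.291 + 0.954) / √(59/2)
d = 4.245 / 5.431
d ≈ 0.78

By Cohen's convention (0.2 small / 0.5 medium / 0.8 large): medium effect.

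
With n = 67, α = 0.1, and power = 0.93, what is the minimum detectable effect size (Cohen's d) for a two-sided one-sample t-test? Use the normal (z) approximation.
d ≈ 0.38

Minimum detectable effect (one-sample t-test, normal approximation):
d = (z_{α/2} + z_β) / √n
d = (1.645 + 1.476) / √67
d = 3.121 / 8.185
d ≈ 0.38

By Cohen's convention (0.2 small / 0.5 medium / 0.8 large): small effect.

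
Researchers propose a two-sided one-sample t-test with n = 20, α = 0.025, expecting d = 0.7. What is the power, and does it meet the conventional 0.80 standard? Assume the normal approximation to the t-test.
Power ≈ 0.81; the study is adequately powered (power ≥ 0.80)

Power calculation (one-sample t-test, normal approximation):
z_β = d · √n - z_{α/2}
z_β = 0.7 · √20 - 2.241
z_β = 0.7 · 4.472 - 2.241
z_β = 0.889

Power = Φ(z_β) = Φ(0.889) ≈ 0.813

Effect size d = 0.7 is medium by Cohen's convention (0.2/0.5/0.8).

Threshold: power ≥ 0.80 is conventionally adequate.
Power ≈ 0.81 → the study is adequately powered (power ≥ 0.80).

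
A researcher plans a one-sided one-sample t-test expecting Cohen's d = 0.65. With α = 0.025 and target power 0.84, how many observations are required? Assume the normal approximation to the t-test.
n = 21

Sample size formula (one-sample t-test, normal approximation):
n = ((z_α + z_β) / d)²

z_α = 1.960 (for α = 0.025, one-sided)
z_β = 0.994 (for power = 0.84)
d = 0.65

n = ((1.960 + 0.994) / 0.65)²
n = (4.545)²
n ≈ 20.66
Round up to the next whole number: n = 21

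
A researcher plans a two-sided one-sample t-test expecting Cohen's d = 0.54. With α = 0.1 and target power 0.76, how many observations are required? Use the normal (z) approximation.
n = 19

Sample size formula (one-sample t-test, normal approximation):
n = ((z_{α/2} + z_β) / d)²

z_{α/2} = 1.645 (for α = 0.1, two-sided)
z_β = 0.706 (for power = 0.76)
d = 0.54

n = ((1.645 + 0.706) / 0.54)²
n = (4.354)²
n ≈ 18.96
Round up to the next whole number: n = 19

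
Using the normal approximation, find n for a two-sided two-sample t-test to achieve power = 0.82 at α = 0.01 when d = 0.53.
n = 87 per group

Sample size formula (two-sample t-test, normal approximation):
n = 2 · ((z_{α/2} + z_β) / d)²

z_{α/2} = 2.576 (for α = 0.01, two-sided)
z_β = 0.915 (for power = 0.82)
d = 0.53

n = 2 · ((2.576 + 0.915) / 0.53)²
n = 2 · (6.587)²
n ≈ 86.78
Round up to the next whole number: n = 87 per group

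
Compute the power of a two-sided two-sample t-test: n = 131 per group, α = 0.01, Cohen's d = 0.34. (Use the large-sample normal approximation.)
Power ≈ 0.57

Power calculation (two-sample t-test, normal approximation):
z_β = d · √(n/2) - z_{α/2}
z_β = 0.34 · √(131/2) - 2.576
z_β = 0.34 · 8.093 - 2.576
z_β = 0.176

Power = Φ(z_β) = Φ(0.176) ≈ 0.570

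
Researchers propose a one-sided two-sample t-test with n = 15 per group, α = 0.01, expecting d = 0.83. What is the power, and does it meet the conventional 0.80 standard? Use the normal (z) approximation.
Power ≈ 0.48; the study is underpowered (power < 0.80)

Power calculation (two-sample t-test, normal approximation):
z_β = d · √(n/2) - z_α
z_β = 0.83 · √(15/2) - 2.326
z_β = 0.83 · 2.739 - 2.326
z_β = -0.053

Power = Φ(z_β) = Φ(-0.053) ≈ 0.479

Effect size d = 0.83 is large by Cohen's convention (0.2/0.5/0.8).

Threshold: power ≥ 0.80 is conventionally adequate.
Power ≈ 0.48 → the study is underpowered (power < 0.80).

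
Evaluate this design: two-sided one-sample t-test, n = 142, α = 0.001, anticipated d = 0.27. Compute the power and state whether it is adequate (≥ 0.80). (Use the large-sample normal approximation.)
Power ≈ 0.47; the study is underpowered (power < 0.80)

Power calculation (one-sample t-test, normal approximation):
z_β = d · √n - z_{α/2}
z_β = 0.27 · √142 - 3.291
z_β = 0.27 · 11.916 - 3.291
z_β = -0.073

Power = Φ(z_β) = Φ(-0.073) ≈ 0.471

Effect size d = 0.27 is small by Cohen's convention (0.2/0.5/0.8).

Threshold: power ≥ 0.80 is conventionally adequate.
Power ≈ 0.47 → the study is underpowered (power < 0.80).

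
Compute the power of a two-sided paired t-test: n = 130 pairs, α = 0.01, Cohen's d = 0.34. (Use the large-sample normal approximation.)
Power ≈ 0.90

Power calculation (paired t-test, normal approximation):
z_β = d · √n - z_{α/2}
z_β = 0.34 · √130 - 2.576
z_β = 0.34 · 11.402 - 2.576
z_β = 1.301

Power = Φ(z_β) = Φ(1.301) ≈ 0.903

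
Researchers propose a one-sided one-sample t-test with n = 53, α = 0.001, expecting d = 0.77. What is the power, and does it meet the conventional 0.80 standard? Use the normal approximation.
Power ≈ 0.99; the study is adequately powered (power ≥ 0.80)

Power calculation (one-sample t-test, normal approximation):
z_β = d · √n - z_α
z_β = 0.77 · √53 - 3.090
z_β = 0.77 · 7.280 - 3.090
z_β = 2.515

Power = Φ(z_β) = Φ(2.515) ≈ 0.994

Effect size d = 0.77 is medium by Cohen's convention (0.2/0.5/0.8).

Threshold: power ≥ 0.80 is conventionally adequate.
Power ≈ 0.99 → the study is adequately powered (power ≥ 0.80).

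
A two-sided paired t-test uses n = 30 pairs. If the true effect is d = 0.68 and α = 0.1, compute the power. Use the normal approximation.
Power ≈ 0.98

Power calculation (paired t-test, normal approximation):
z_β = d · √n - z_{α/2}
z_β = 0.68 · √30 - 1.645
z_β = 0.68 · 5.477 - 1.645
z_β = 2.080

Power = Φ(z_β) = Φ(2.080) ≈ 0.981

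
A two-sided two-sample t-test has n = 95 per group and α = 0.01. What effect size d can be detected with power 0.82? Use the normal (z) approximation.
d ≈ 0.51

Minimum detectable effect (two-sample t-test, normal approximation):
d = (z_{α/2} + z_β) / √(n/2)
d = (2.576 + 0.915) / √(95/2)
d = 3.491 / 6.892
d ≈ 0.51

By Cohen's convention (0.2 small / 0.5 medium / 0.8 large): medium effect.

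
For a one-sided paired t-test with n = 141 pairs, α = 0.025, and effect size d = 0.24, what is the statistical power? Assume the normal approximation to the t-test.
Power ≈ 0.81

Power calculation (paired t-test, normal approximation):
z_β = d · √n - z_α
z_β = 0.24 · √141 - 1.960
z_β = 0.24 · 11.874 - 1.960
z_β = 0.890

Power = Φ(z_β) = Φ(0.890) ≈ 0.813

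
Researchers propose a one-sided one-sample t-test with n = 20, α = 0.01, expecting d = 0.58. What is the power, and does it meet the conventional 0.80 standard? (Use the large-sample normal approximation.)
Power ≈ 0.61; the study is underpowered (power < 0.80)

Power calculation (one-sample t-test, normal approximation):
z_β = d · √n - z_α
z_β = 0.58 · √20 - 2.326
z_β = 0.58 · 4.472 - 2.326
z_β = 0.267

Power = Φ(z_β) = Φ(0.267) ≈ 0.605

Effect size d = 0.58 is medium by Cohen's convention (0.2/0.5/0.8).

Threshold: power ≥ 0.80 is conventionally adequate.
Power ≈ 0.61 → the study is underpowered (power < 0.80).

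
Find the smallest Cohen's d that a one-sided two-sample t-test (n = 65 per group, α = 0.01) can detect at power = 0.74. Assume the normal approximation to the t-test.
d ≈ 0.52

Minimum detectable effect (two-sample t-test, normal approximation):
d = (z_α + z_β) / √(n/2)
d = (2.326 + 0.643) / √(65/2)
d = 2.970 / 5.701
d ≈ 0.52

By Cohen's convention (0.2 small / 0.5 medium / 0.8 large): medium effect.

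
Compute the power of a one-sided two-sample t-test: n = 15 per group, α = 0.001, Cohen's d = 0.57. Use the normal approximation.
Power ≈ 0.06

Power calculation (two-sample t-test, normal approximation):
z_β = d · √(n/2) - z_α
z_β = 0.57 · √(15/2) - 3.090
z_β = 0.57 · 2.739 - 3.090
z_β = -1.529

Power = Φ(z_β) = Φ(-1.529) ≈ 0.063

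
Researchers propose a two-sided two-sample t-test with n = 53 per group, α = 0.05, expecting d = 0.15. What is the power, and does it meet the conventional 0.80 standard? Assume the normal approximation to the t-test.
Power ≈ 0.12; the study is underpowered (power < 0.80)

Power calculation (two-sample t-test, normal approximation):
z_β = d · √(n/2) - z_{α/2}
z_β = 0.15 · √(53/2) - 1.960
z_β = 0.15 · 5.148 - 1.960
z_β = -1.188

Power = Φ(z_β) = Φ(-1.188) ≈ 0.117

Effect size d = 0.15 is very small by Cohen's convention (0.2/0.5/0.8).

Threshold: power ≥ 0.80 is conventionally adequate.
Power ≈ 0.12 → the study is underpowered (power < 0.80).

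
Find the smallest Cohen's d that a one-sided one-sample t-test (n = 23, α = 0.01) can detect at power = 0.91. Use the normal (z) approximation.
d ≈ 0.76

Minimum detectable effect (one-sample t-test, normal approximation):
d = (z_α + z_β) / √n
d = (2.326 + 1.341) / √23
d = 3.667 / 4.796
d ≈ 0.76

By Cohen's convention (0.2 small / 0.5 medium / 0.8 large): medium effect.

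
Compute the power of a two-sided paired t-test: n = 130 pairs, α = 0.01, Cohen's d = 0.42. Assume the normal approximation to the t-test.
Power ≈ 0.99

Power calculation (paired t-test, normal approximation):
z_β = d · √n - z_{α/2}
z_β = 0.42 · √130 - 2.576
z_β = 0.42 · 11.402 - 2.576
z_β = 2.213

Power = Φ(z_β) = Φ(2.213) ≈ 0.987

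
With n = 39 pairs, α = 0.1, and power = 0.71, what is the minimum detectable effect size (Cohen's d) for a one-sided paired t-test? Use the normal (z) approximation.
d ≈ 0.29

Minimum detectable effect (paired t-test, normal approximation):
d = (z_α + z_β) / √n
d = (1.282 + 0.553) / √39
d = 1.835 / 6.245
d ≈ 0.29

By Cohen's convention (0.2 small / 0.5 medium / 0.8 large): small effect.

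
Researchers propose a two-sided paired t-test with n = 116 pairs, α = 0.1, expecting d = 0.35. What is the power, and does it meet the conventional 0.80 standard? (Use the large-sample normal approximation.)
Power ≈ 0.98; the study is adequately powered (power ≥ 0.80)

Power calculation (paired t-test, normal approximation):
z_β = d · √n - z_{α/2}
z_β = 0.35 · √116 - 1.645
z_β = 0.35 · 10.770 - 1.645
z_β = 2.125

Power = Φ(z_β) = Φ(2.125) ≈ 0.983

Effect size d = 0.35 is small by Cohen's convention (0.2/0.5/0.8).

Threshold: power ≥ 0.80 is conventionally adequate.
Power ≈ 0.98 → the study is adequately powered (power ≥ 0.80).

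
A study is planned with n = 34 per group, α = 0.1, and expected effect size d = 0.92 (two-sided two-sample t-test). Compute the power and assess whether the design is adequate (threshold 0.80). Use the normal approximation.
Power ≈ 0.98; the study is adequately powered (power ≥ 0.80)

Power calculation (two-sample t-test, normal approximation):
z_β = d · √(n/2) - z_{α/2}
z_β = 0.92 · √(34/2) - 1.645
z_β = 0.92 · 4.123 - 1.645
z_β = 2.148

Power = Φ(z_β) = Φ(2.148) ≈ 0.984

Effect size d = 0.92 is large by Cohen's convention (0.2/0.5/0.8).

Threshold: power ≥ 0.80 is conventionally adequate.
Power ≈ 0.98 → the study is adequately powered (power ≥ 0.80).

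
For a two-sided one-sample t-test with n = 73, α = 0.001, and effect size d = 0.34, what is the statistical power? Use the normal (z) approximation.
Power ≈ 0.35

Power calculation (one-sample t-test, normal approximation):
z_β = d · √n - z_{α/2}
z_β = 0.34 · √73 - 3.291
z_β = 0.34 · 8.544 - 3.291
z_β = -0.386

Power = Φ(z_β) = Φ(-0.386) ≈ 0.350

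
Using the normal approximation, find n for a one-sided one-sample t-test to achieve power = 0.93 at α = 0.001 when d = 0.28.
n = 266

Sample size formula (one-sample t-test, normal approximation):
n = ((z_α + z_β) / d)²

z_α = 3.090 (for α = 0.001, one-sided)
z_β = 1.476 (for power = 0.93)
d = 0.28

n = ((3.090 + 1.476) / 0.28)²
n = (16.307)²
n ≈ 265.92
Round up to the next whole number: n = 266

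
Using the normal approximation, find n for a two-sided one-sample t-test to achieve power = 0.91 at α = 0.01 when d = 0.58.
n = 46

Sample size formula (one-sample t-test, normal approximation):
n = ((z_{α/2} + z_β) / d)²

z_{α/2} = 2.576 (for α = 0.01, two-sided)
z_β = 1.341 (for power = 0.91)
d = 0.58

n = ((2.576 + 1.341) / 0.58)²
n = (6.753)²
n ≈ 45.60
Round up to the next whole number: n = 46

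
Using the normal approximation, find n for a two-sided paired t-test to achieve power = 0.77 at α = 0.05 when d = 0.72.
n = 15 pairs

Sample size formula (paired t-test, normal approximation):
n = ((z_{α/2} + z_β) / d)²

z_{α/2} = 1.960 (for α = 0.05, two-sided)
z_β = 0.739 (for power = 0.77)
d = 0.72

n = ((1.960 + 0.739) / 0.72)²
n = (3.749)²
n ≈ 14.06
Round up to the next whole number: n = 15 pairs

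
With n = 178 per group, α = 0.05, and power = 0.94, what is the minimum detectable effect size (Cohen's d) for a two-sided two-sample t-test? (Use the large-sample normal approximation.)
d ≈ 0.37

Minimum detectable effect (two-sample t-test, normal approximation):
d = (z_{α/2} + z_β) / √(n/2)
d = (1.960 + 1.555) / √(178/2)
d = 3.515 / 9.434
d ≈ 0.37

By Cohen's convention (0.2 small / 0.5 medium / 0.8 large): small effect.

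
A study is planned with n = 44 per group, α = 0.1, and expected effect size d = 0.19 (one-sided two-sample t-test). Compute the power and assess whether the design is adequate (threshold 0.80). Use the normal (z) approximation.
Power ≈ 0.35; the study is underpowered (power < 0.80)

Power calculation (two-sample t-test, normal approximation):
z_β = d · √(n/2) - z_α
z_β = 0.19 · √(44/2) - 1.282
z_β = 0.19 · 4.690 - 1.282
z_β = -0.390

Power = Φ(z_β) = Φ(-0.390) ≈ 0.348

Effect size d = 0.19 is very small by Cohen's convention (0.2/0.5/0.8).

Threshold: power ≥ 0.80 is conventionally adequate.
Power ≈ 0.35 → the study is underpowered (power < 0.80).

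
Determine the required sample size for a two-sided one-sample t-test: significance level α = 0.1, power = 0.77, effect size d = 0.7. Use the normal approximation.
n = 12

Sample size formula (one-sample t-test, normal approximation):
n = ((z_{α/2} + z_β) / d)²

z_{α/2} = 1.645 (for α = 0.1, two-sided)
z_β = 0.739 (for power = 0.77)
d = 0.7

n = ((1.645 + 0.739) / 0.7)²
n = (3.406)²
n ≈ 11.60
Round up to the next whole number: n = 12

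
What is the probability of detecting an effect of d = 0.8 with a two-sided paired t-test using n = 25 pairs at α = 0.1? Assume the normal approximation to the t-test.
Power ≈ 0.99

Power calculation (paired t-test, normal approximation):
z_β = d · √n - z_{α/2}
z_β = 0.8 · √25 - 1.645
z_β = 0.8 · 5.000 - 1.645
z_β = 2.355

Power = Φ(z_β) = Φ(2.355) ≈ 0.991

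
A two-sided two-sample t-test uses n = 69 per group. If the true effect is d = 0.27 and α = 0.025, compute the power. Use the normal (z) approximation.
Power ≈ 0.26

Power calculation (two-sample t-test, normal approximation):
z_β = d · √(n/2) - z_{α/2}
z_β = 0.27 · √(69/2) - 2.241
z_β = 0.27 · 5.874 - 2.241
z_β = -0.656

Power = Φ(z_β) = Φ(-0.656) ≈ 0.256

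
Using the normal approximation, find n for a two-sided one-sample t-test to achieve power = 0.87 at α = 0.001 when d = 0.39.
n = 129

Sample size formula (one-sample t-test, normal approximation):
n = ((z_{α/2} + z_β) / d)²

z_{α/2} = 3.291 (for α = 0.001, two-sided)
z_β = 1.126 (for power = 0.87)
d = 0.39

n = ((3.291 + 1.126) / 0.39)²
n = (11.326)²
n ≈ 128.28
Round up to the next whole number: n = 129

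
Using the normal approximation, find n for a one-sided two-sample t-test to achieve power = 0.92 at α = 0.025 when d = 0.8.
n = 36 per group

Sample size formula (two-sample t-test, normal approximation):
n = 2 · ((z_α + z_β) / d)²

z_α = 1.960 (for α = 0.025, one-sided)
z_β = 1.405 (for power = 0.92)
d = 0.8

n = 2 · ((1.960 + 1.405) / 0.8)²
n = 2 · (4.206)²
n ≈ 35.38
Round up to the next whole number: n = 36 per group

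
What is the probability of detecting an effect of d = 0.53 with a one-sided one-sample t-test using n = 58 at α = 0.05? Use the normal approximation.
Power ≈ 0.99

Power calculation (one-sample t-test, normal approximation):
z_β = d · √n - z_α
z_β = 0.53 · √58 - 1.645
z_β = 0.53 · 7.616 - 1.645
z_β = 2.392

Power = Φ(z_β) = Φ(2.392) ≈ 0.992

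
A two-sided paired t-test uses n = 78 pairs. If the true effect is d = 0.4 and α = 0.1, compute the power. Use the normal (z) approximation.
Power ≈ 0.97

Power calculation (paired t-test, normal approximation):
z_β = d · √n - z_{α/2}
z_β = 0.4 · √78 - 1.645
z_β = 0.4 · 8.832 - 1.645
z_β = 1.888

Power = Φ(z_β) = Φ(1.888) ≈ 0.970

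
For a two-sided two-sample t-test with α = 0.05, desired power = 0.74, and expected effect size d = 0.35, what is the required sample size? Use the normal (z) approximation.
n = 111 per group

Sample size formula (two-sample t-test, normal approximation):
n = 2 · ((z_{α/2} + z_β) / d)²

z_{α/2} = 1.960 (for α = 0.05, two-sided)
z_β = 0.643 (for power = 0.74)
d = 0.35

n = 2 · ((1.960 + 0.643) / 0.35)²
n = 2 · (7.437)²
n ≈ 110.62
Round up to the next whole number: n = 111 per group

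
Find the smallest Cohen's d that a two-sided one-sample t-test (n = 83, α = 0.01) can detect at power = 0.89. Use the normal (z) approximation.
d ≈ 0.42

Minimum detectable effect (one-sample t-test, normal approximation):
d = (z_{α/2} + z_β) / √n
d = (2.576 + 1.227) / √83
d = 3.802 / 9.110
d ≈ 0.42

By Cohen's convention (0.2 small / 0.5 medium / 0.8 large): small effect.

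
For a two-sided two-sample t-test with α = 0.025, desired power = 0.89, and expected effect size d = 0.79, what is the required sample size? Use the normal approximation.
n = 39 per group

Sample size formula (two-sample t-test, normal approximation):
n = 2 · ((z_{α/2} + z_β) / d)²

z_{α/2} = 2.241 (for α = 0.025, two-sided)
z_β = 1.227 (for power = 0.89)
d = 0.79

n = 2 · ((2.241 + 1.227) / 0.79)²
n = 2 · (4.390)²
n ≈ 38.54
Round up to the next whole number: n = 39 per group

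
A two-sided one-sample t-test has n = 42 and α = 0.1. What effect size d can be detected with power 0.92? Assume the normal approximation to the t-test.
d ≈ 0.47

Minimum detectable effect (one-sample t-test, normal approximation):
d = (z_{α/2} + z_β) / √n
d = (1.645 + 1.405) / √42
d = 3.050 / 6.481
d ≈ 0.47

By Cohen's convention (0.2 small / 0.5 medium / 0.8 large): small effect.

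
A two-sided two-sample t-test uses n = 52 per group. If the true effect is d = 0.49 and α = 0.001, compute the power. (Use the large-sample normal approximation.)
Power ≈ 0.21

Power calculation (two-sample t-test, normal approximation):
z_β = d · √(n/2) - z_{α/2}
z_β = 0.49 · √(52/2) - 3.291
z_β = 0.49 · 5.099 - 3.291
z_β = -0.792

Power = Φ(z_β) = Φ(-0.792) ≈ 0.214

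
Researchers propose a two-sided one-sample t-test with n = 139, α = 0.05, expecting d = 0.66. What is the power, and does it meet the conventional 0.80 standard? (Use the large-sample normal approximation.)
Power ≈ 1.00; the study is adequately powered (power ≥ 0.80)

Power calculation (one-sample t-test, normal approximation):
z_β = d · √n - z_{α/2}
z_β = 0.66 · √139 - 1.960
z_β = 0.66 · 11.790 - 1.960
z_β = 5.821

Power = Φ(z_β) = Φ(5.821) ≈ 1.000

Effect size d = 0.66 is medium by Cohen's convention (0.2/0.5/0.8).

Threshold: power ≥ 0.80 is conventionally adequate.
Power ≈ 1.00 → the study is adequately powered (power ≥ 0.80).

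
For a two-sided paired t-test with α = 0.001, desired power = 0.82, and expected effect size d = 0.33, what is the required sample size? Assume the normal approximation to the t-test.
n = 163 pairs

Sample size formula (paired t-test, normal approximation):
n = ((z_{α/2} + z_β) / d)²

z_{α/2} = 3.291 (for α = 0.001, two-sided)
z_β = 0.915 (for power = 0.82)
d = 0.33

n = ((3.291 + 0.915) / 0.33)²
n = (12.745)²
n ≈ 162.44
Round up to the next whole number: n = 163 pairs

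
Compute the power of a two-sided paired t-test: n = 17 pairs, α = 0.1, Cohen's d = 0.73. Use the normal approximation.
Power ≈ 0.91

Power calculation (paired t-test, normal approximation):
z_β = d · √n - z_{α/2}
z_β = 0.73 · √17 - 1.645
z_β = 0.73 · 4.123 - 1.645
z_β = 1.365

Power = Φ(z_β) = Φ(1.365) ≈ 0.914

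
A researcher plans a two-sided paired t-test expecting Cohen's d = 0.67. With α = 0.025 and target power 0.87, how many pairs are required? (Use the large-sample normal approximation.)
n = 26 pairs

Sample size formula (paired t-test, normal approximation):
n = ((z_{α/2} + z_β) / d)²

z_{α/2} = 2.241 (for α = 0.025, two-sided)
z_β = 1.126 (for power = 0.87)
d = 0.67

n = ((2.241 + 1.126) / 0.67)²
n = (5.025)²
n ≈ 25.25
Round up to the next whole number: n = 26 pairs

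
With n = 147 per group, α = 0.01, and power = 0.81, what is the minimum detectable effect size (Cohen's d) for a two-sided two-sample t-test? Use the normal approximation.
d ≈ 0.40

Minimum detectable effect (two-sample t-test, normal approximation):
d = (z_{α/2} + z_β) / √(n/2)
d = (2.576 + 0.878) / √(147/2)
d = 3.454 / 8.573
d ≈ 0.40

By Cohen's convention (0.2 small / 0.5 medium / 0.8 large): small effect.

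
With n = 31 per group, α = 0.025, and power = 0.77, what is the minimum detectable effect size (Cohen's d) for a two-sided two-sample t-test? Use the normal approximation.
d ≈ 0.76

Minimum detectable effect (two-sample t-test, normal approximation):
d = (z_{α/2} + z_β) / √(n/2)
d = (2.241 + 0.739) / √(31/2)
d = 2.980 / 3.937
d ≈ 0.76

By Cohen's convention (0.2 small / 0.5 medium / 0.8 large): medium effect.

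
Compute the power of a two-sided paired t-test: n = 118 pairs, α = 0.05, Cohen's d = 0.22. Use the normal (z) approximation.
Power ≈ 0.67

Power calculation (paired t-test, normal approximation):
z_β = d · √n - z_{α/2}
z_β = 0.22 · √118 - 1.960
z_β = 0.22 · 10.863 - 1.960
z_β = 0.430

Power = Φ(z_β) = Φ(0.430) ≈ 0.666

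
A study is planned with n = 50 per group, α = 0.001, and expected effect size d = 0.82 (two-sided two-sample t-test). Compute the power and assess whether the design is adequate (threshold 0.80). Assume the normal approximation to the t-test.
Power ≈ 0.79; the study is underpowered (power < 0.80)

Power calculation (two-sample t-test, normal approximation):
z_β = d · √(n/2) - z_{α/2}
z_β = 0.82 · √(50/2) - 3.291
z_β = 0.82 · 5.000 - 3.291
z_β = 0.809

Power = Φ(z_β) = Φ(0.809) ≈ 0.791

Effect size d = 0.82 is large by Cohen's convention (0.2/0.5/0.8).

Threshold: power ≥ 0.80 is conventionally adequate.
Power ≈ 0.79 → the study is underpowered (power < 0.80).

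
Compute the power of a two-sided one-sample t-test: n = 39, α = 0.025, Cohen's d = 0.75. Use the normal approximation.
Power ≈ 0.99

Power calculation (one-sample t-test, normal approximation):
z_β = d · √n - z_{α/2}
z_β = 0.75 · √39 - 2.241
z_β = 0.75 · 6.245 - 2.241
z_β = 2.442

Power = Φ(z_β) = Φ(2.442) ≈ 0.993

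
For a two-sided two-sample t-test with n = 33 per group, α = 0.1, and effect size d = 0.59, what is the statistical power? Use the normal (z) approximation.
Power ≈ 0.77

Power calculation (two-sample t-test, normal approximation):
z_β = d · √(n/2) - z_{α/2}
z_β = 0.59 · √(33/2) - 1.645
z_β = 0.59 · 4.062 - 1.645
z_β = 0.752

Power = Φ(z_β) = Φ(0.752) ≈ 0.774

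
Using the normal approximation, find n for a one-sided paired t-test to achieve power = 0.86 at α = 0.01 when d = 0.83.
n = 17 pairs

Sample size formula (paired t-test, normal approximation):
n = ((z_α + z_β) / d)²

z_α = 2.326 (for α = 0.01, one-sided)
z_β = 1.080 (for power = 0.86)
d = 0.83

n = ((2.326 + 1.080) / 0.83)²
n = (4.104)²
n ≈ 16.84
Round up to the next whole number: n = 17 pairs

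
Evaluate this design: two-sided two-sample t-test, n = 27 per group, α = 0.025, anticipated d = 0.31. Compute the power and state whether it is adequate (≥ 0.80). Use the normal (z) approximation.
Power ≈ 0.14; the study is underpowered (power < 0.80)

Power calculation (two-sample t-test, normal approximation):
z_β = d · √(n/2) - z_{α/2}
z_β = 0.31 · √(27/2) - 2.241
z_β = 0.31 · 3.674 - 2.241
z_β = -1.102

Power = Φ(z_β) = Φ(-1.102) ≈ 0.135

Effect size d = 0.31 is small by Cohen's convention (0.2/0.5/0.8).

Threshold: power ≥ 0.80 is conventionally adequate.
Power ≈ 0.14 → the study is underpowered (power < 0.80).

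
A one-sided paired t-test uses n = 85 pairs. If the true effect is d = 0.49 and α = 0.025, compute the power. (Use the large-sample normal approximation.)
Power ≈ 0.99

Power calculation (paired t-test, normal approximation):
z_β = d · √n - z_α
z_β = 0.49 · √85 - 1.960
z_β = 0.49 · 9.220 - 1.960
z_β = 2.558

Power = Φ(z_β) = Φ(2.558) ≈ 0.995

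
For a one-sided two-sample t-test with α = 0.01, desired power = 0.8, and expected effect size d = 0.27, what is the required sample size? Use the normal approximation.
n = 276 per group

Sample size formula (two-sample t-test, normal approximation):
n = 2 · ((z_α + z_β) / d)²

z_α = 2.326 (for α = 0.01, one-sided)
z_β = 0.842 (for power = 0.8)
d = 0.27

n = 2 · ((2.326 + 0.842) / 0.27)²
n = 2 · (11.733)²
n ≈ 275.33
Round up to the next whole number: n = 276 per group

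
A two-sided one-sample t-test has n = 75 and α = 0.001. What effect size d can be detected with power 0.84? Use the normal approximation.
d ≈ 0.49

Minimum detectable effect (one-sample t-test, normal approximation):
d = (z_{α/2} + z_β) / √n
d = (3.291 + 0.994) / √75
d = 4.285 / 8.660
d ≈ 0.49

By Cohen's convention (0.2 small / 0.5 medium / 0.8 large): small effect.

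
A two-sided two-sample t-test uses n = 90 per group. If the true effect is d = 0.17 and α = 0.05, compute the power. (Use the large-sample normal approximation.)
Power ≈ 0.21

Power calculation (two-sample t-test, normal approximation):
z_β = d · √(n/2) - z_{α/2}
z_β = 0.17 · √(90/2) - 1.960
z_β = 0.17 · 6.708 - 1.960
z_β = -0.820

Power = Φ(z_β) = Φ(-0.820) ≈ 0.206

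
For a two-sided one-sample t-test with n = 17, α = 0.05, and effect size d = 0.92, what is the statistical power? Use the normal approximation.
Power ≈ 0.97

Power calculation (one-sample t-test, normal approximation):
z_β = d · √n - z_{α/2}
z_β = 0.92 · √17 - 1.960
z_β = 0.92 · 4.123 - 1.960
z_β = 1.833

Power = Φ(z_β) = Φ(1.833) ≈ 0.967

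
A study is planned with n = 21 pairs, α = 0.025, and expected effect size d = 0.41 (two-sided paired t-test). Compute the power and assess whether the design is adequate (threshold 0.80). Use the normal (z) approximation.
Power ≈ 0.36; the study is underpowered (power < 0.80)

Power calculation (paired t-test, normal approximation):
z_β = d · √n - z_{α/2}
z_β = 0.41 · √21 - 2.241
z_β = 0.41 · 4.583 - 2.241
z_β = -0.363

Power = Φ(z_β) = Φ(-0.363) ≈ 0.358

Effect size d = 0.41 is small by Cohen's convention (0.2/0.5/0.8).

Threshold: power ≥ 0.80 is conventionally adequate.
Power ≈ 0.36 → the study is underpowered (power < 0.80).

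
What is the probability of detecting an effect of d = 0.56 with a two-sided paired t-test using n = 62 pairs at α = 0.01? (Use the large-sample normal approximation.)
Power ≈ 0.97

Power calculation (paired t-test, normal approximation):
z_β = d · √n - z_{α/2}
z_β = 0.56 · √62 - 2.576
z_β = 0.56 · 7.874 - 2.576
z_β = 1.834

Power = Φ(z_β) = Φ(1.834) ≈ 0.967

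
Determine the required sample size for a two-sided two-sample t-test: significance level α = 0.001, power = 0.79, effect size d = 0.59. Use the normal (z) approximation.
n = 97 per group

Sample size formula (two-sample t-test, normal approximation):
n = 2 · ((z_{α/2} + z_β) / d)²

z_{α/2} = 3.291 (for α = 0.001, two-sided)
z_β = 0.806 (for power = 0.79)
d = 0.59

n = 2 · ((3.291 + 0.806) / 0.59)²
n = 2 · (6.944)²
n ≈ 96.44
Round up to the next whole number: n = 97 per group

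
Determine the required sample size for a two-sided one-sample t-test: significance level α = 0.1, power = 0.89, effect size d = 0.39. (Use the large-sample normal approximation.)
n = 55

Sample size formula (one-sample t-test, normal approximation):
n = ((z_{α/2} + z_β) / d)²

z_{α/2} = 1.645 (for α = 0.1, two-sided)
z_β = 1.227 (for power = 0.89)
d = 0.39

n = ((1.645 + 1.227) / 0.39)²
n = (7.364)²
n ≈ 54.23
Round up to the next whole number: n = 55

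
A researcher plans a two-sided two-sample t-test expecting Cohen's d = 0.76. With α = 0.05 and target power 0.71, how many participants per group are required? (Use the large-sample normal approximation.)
n = 22 per group

Sample size formula (two-sample t-test, normal approximation):
n = 2 · ((z_{α/2} + z_β) / d)²

z_{α/2} = 1.960 (for α = 0.05, two-sided)
z_β = 0.553 (for power = 0.71)
d = 0.76

n = 2 · ((1.960 + 0.553) / 0.76)²
n = 2 · (3.307)²
n ≈ 21.87
Round up to the next whole number: n = 22 per group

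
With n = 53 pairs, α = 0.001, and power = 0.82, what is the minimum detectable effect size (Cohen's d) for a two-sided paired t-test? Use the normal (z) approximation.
d ≈ 0.58

Minimum detectable effect (paired t-test, normal approximation):
d = (z_{α/2} + z_β) / √n
d = (3.291 + 0.915) / √53
d = 4.206 / 7.280
d ≈ 0.58

By Cohen's convention (0.2 small / 0.5 medium / 0.8 large): medium effect.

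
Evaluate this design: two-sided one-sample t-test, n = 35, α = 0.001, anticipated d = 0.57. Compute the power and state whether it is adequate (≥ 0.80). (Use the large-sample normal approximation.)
Power ≈ 0.53; the study is underpowered (power < 0.80)

Power calculation (one-sample t-test, normal approximation):
z_β = d · √n - z_{α/2}
z_β = 0.57 · √35 - 3.291
z_β = 0.57 · 5.916 - 3.291
z_β = 0.082

Power = Φ(z_β) = Φ(0.082) ≈ 0.533

Effect size d = 0.57 is medium by Cohen's convention (0.2/0.5/0.8).

Threshold: power ≥ 0.80 is conventionally adequate.
Power ≈ 0.53 → the study is underpowered (power < 0.80).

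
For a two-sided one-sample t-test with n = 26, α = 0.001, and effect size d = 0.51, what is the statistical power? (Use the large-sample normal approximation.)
Power ≈ 0.25

Power calculation (one-sample t-test, normal approximation):
z_β = d · √n - z_{α/2}
z_β = 0.51 · √26 - 3.291
z_β = 0.51 · 5.099 - 3.291
z_β = -0.690

Power = Φ(z_β) = Φ(-0.690) ≈ 0.245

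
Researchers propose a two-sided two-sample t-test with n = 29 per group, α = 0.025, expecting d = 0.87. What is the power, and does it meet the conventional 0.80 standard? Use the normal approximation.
Power ≈ 0.86; the study is adequately powered (power ≥ 0.80)

Power calculation (two-sample t-test, normal approximation):
z_β = d · √(n/2) - z_{α/2}
z_β = 0.87 · √(29/2) - 2.241
z_β = 0.87 · 3.808 - 2.241
z_β = 1.071

Power = Φ(z_β) = Φ(1.071) ≈ 0.858

Effect size d = 0.87 is large by Cohen's convention (0.2/0.5/0.8).

Threshold: power ≥ 0.80 is conventionally adequate.
Power ≈ 0.86 → the study is adequately powered (power ≥ 0.80).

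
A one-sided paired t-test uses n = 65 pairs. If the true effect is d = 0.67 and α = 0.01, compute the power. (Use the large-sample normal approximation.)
Power ≈ 1.00

Power calculation (paired t-test, normal approximation):
z_β = d · √n - z_α
z_β = 0.67 · √65 - 2.326
z_β = 0.67 · 8.062 - 2.326
z_β = 3.075

Power = Φ(z_β) = Φ(3.075) ≈ 0.999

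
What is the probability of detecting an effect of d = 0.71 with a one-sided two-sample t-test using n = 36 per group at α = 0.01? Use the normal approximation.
Power ≈ 0.75

Power calculation (two-sample t-test, normal approximation):
z_β = d · √(n/2) - z_α
z_β = 0.71 · √(36/2) - 2.326
z_β = 0.71 · 4.243 - 2.326
z_β = 0.686

Power = Φ(z_β) = Φ(0.686) ≈ 0.754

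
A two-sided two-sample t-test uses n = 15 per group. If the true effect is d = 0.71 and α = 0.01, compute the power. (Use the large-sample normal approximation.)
Power ≈ 0.26

Power calculation (two-sample t-test, normal approximation):
z_β = d · √(n/2) - z_{α/2}
z_β = 0.71 · √(15/2) - 2.576
z_β = 0.71 · 2.739 - 2.576
z_β = -0.631

Power = Φ(z_β) = Φ(-0.631) ≈ 0.264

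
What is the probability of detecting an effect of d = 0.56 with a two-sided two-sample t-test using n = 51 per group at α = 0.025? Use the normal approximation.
Power ≈ 0.72

Power calculation (two-sample t-test, normal approximation):
z_β = d · √(n/2) - z_{α/2}
z_β = 0.56 · √(51/2) - 2.241
z_β = 0.56 · 5.050 - 2.241
z_β = 0.586

Power = Φ(z_β) = Φ(0.586) ≈ 0.721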